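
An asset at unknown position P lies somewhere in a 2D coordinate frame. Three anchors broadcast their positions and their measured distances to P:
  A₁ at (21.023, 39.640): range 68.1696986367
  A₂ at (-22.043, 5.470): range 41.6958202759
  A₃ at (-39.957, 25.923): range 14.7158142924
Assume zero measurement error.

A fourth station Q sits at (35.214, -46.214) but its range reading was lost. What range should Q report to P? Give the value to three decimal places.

eq1: (x − 21.023)² + (y − 39.640)² = 68.1696986367²
eq2: (x + 22.043)² + (y − 5.470)² = 41.6958202759²
eq3: (x + 39.957)² + (y − 25.923)² = 14.7158142924²
eq1−eq3, eq1−eq2 (x²,y² cancel):
  -121.960·x − 27.434·y = 4685.820271
  -86.132·x − 68.340·y = 1411.085004
det = -121.960·-68.340 − -27.434·-86.132 = 5971.801112
x = (4685.820271·-68.340 − -27.434·1411.085004) / 5971.801112 = -47.141096
y = (-121.960·1411.085004 − 4685.820271·-86.132) / 5971.801112 = 38.766051
|P − Q| = √((-47.141096 − 35.214)² + (38.766051 − -46.214)²) = 118.338375

118.338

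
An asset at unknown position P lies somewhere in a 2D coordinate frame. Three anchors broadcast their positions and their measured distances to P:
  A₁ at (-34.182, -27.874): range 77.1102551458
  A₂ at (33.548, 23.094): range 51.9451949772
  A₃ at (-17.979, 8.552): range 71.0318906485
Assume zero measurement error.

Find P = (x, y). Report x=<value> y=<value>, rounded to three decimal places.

eq1: (x + 34.182)² + (y + 27.874)² = 77.1102551458²
eq2: (x − 33.548)² + (y − 23.094)² = 51.9451949772²
eq3: (x + 17.979)² + (y − 8.552)² = 71.0318906485²
eq2−eq3, eq2−eq1 (x²,y² cancel):
  -103.054·x − 29.084·y = -3609.646203
  -135.460·x − 101.936·y = -2961.120307
det = -103.054·-101.936 − -29.084·-135.460 = 6565.193904
x = (-3609.646203·-101.936 − -29.084·-2961.120307) / 6565.193904 = 42.928157
y = (-103.054·-2961.120307 − -3609.646203·-135.460) / 6565.193904 = -27.997251

x=42.928 y=-27.997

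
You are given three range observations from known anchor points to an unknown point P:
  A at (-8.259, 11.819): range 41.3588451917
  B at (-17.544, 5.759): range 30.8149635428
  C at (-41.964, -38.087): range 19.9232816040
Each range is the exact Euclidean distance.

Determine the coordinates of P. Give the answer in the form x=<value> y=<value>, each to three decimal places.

eq1: (x + 8.259)² + (y − 11.819)² = 41.3588451917²
eq2: (x + 17.544)² + (y − 5.759)² = 30.8149635428²
eq3: (x + 41.964)² + (y + 38.087)² = 19.9232816040²
eq3−eq2, eq3−eq1 (x²,y² cancel):
  48.840·x + 87.692·y = -3423.263676
  67.410·x + 99.812·y = -4317.313949
det = 48.840·99.812 − 87.692·67.410 = -1036.499640
x = (-3423.263676·99.812 − 87.692·-4317.313949) / -1036.499640 = -35.611301
y = (48.840·-4317.313949 − -3423.263676·67.410) / -1036.499640 = -19.203664

x=-35.611 y=-19.204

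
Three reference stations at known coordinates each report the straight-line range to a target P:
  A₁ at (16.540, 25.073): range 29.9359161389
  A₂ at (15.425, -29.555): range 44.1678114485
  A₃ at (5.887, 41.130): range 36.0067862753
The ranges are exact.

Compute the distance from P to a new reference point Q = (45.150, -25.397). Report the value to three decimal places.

62.703

eq1: (x − 16.540)² + (y − 25.073)² = 29.9359161389²
eq2: (x − 15.425)² + (y + 29.555)² = 44.1678114485²
eq3: (x − 5.887)² + (y − 41.130)² = 36.0067862753²
eq2−eq1, eq2−eq3 (x²,y² cancel):
  2.230·x + 109.256·y = 845.434772
  -19.076·x + 141.370·y = 1269.211929
det = 2.230·141.370 − 109.256·-19.076 = 2399.422556
x = (845.434772·141.370 − 109.256·1269.211929) / 2399.422556 = -7.981047
y = (2.230·1269.211929 − 845.434772·-19.076) / 2399.422556 = 7.901008
|P − Q| = √((-7.981047 − 45.150)² + (7.901008 − -25.397)²) = 62.702994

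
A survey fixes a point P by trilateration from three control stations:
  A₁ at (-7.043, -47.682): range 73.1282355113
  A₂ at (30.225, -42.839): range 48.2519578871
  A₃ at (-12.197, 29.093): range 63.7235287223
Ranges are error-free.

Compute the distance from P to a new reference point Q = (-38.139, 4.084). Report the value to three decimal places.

84.003

eq1: (x + 7.043)² + (y + 47.682)² = 73.1282355113²
eq2: (x − 30.225)² + (y + 42.839)² = 48.2519578871²
eq3: (x + 12.197)² + (y − 29.093)² = 63.7235287223²
eq2−eq3, eq2−eq1 (x²,y² cancel):
  -84.844·x + 143.864·y = -3485.997761
  -74.536·x − 9.686·y = -3445.040962
det = -84.844·-9.686 − 143.864·-74.536 = 11544.846088
x = (-3485.997761·-9.686 − 143.864·-3445.040962) / 11544.846088 = 45.854466
y = (-84.844·-3445.040962 − -3485.997761·-74.536) / 11544.846088 = 2.811534
|P − Q| = √((45.854466 − -38.139)² + (2.811534 − 4.084)²) = 84.003104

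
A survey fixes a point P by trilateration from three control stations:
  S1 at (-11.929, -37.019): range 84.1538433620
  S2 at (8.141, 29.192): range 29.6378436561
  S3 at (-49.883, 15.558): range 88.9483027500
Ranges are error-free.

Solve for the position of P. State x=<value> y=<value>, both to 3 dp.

x=37.728 y=30.922

eq1: (x + 11.929)² + (y + 37.019)² = 84.1538433620²
eq2: (x − 8.141)² + (y − 29.192)² = 29.6378436561²
eq3: (x + 49.883)² + (y − 15.558)² = 88.9483027500²
eq1−eq2, eq1−eq3 (x²,y² cancel):
  40.140·x + 132.422·y = 5609.208919
  -75.908·x + 105.154·y = 387.726441
det = 40.140·105.154 − 132.422·-75.908 = 14272.770736
x = (5609.208919·105.154 − 132.422·387.726441) / 14272.770736 = 37.728291
y = (40.140·387.726441 − 5609.208919·-75.908) / 14272.770736 = 30.922319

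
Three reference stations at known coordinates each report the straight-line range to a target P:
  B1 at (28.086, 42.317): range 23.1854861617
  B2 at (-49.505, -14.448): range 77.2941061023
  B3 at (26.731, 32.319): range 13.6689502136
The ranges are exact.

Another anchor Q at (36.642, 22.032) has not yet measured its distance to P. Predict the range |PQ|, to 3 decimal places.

17.439

eq1: (x − 28.086)² + (y − 42.317)² = 23.1854861617²
eq2: (x + 49.505)² + (y + 14.448)² = 77.2941061023²
eq3: (x − 26.731)² + (y − 32.319)² = 13.6689502136²
eq1−eq2, eq1−eq3 (x²,y² cancel):
  -155.182·x − 113.530·y = -5356.874226
  -2.710·x − 19.996·y = -469.761194
det = -155.182·-19.996 − -113.530·-2.710 = 2795.352972
x = (-5356.874226·-19.996 − -113.530·-469.761194) / 2795.352972 = 19.240529
y = (-155.182·-469.761194 − -5356.874226·-2.710) / 2795.352972 = 20.885145
|P − Q| = √((19.240529 − 36.642)² + (20.885145 − 22.032)²) = 17.439223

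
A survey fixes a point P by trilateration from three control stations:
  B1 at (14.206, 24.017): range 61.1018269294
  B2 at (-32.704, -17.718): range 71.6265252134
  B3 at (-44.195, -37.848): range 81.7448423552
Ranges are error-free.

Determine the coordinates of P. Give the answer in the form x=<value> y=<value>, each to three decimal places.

eq1: (x − 14.206)² + (y − 24.017)² = 61.1018269294²
eq2: (x + 32.704)² + (y + 17.718)² = 71.6265252134²
eq3: (x + 44.195)² + (y + 37.848)² = 81.7448423552²
eq3−eq2, eq3−eq1 (x²,y² cancel):
  22.982·x + 40.260·y = -450.329851
  116.802·x + 123.730·y = 341.743594
det = 22.982·123.730 − 40.260·116.802 = -1858.885660
x = (-450.329851·123.730 − 40.260·341.743594) / -1858.885660 = 37.376107
y = (22.982·341.743594 − -450.329851·116.802) / -1858.885660 = -32.521300

x=37.376 y=-32.521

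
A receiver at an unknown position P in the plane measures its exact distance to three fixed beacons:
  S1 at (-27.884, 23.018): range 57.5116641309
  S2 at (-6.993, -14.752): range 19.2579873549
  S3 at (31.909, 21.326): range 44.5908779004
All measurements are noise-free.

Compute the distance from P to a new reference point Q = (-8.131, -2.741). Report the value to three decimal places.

25.494

eq1: (x + 27.884)² + (y − 23.018)² = 57.5116641309²
eq2: (x + 6.993)² + (y + 14.752)² = 19.2579873549²
eq3: (x − 31.909)² + (y − 21.326)² = 44.5908779004²
eq2−eq3, eq2−eq1 (x²,y² cancel):
  77.804·x + 72.156·y = -411.017311
  -41.782·x + 75.540·y = -1895.899207
det = 77.804·75.540 − 72.156·-41.782 = 8892.136152
x = (-411.017311·75.540 − 72.156·-1895.899207) / 8892.136152 = 11.892784
y = (77.804·-1895.899207 − -411.017311·-41.782) / 8892.136152 = -18.519922
|P − Q| = √((11.892784 − -8.131)² + (-18.519922 − -2.741)²) = 25.493652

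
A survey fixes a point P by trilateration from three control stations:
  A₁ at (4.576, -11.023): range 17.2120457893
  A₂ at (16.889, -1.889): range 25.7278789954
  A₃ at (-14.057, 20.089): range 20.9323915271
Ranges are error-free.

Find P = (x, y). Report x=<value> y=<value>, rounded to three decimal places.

eq1: (x − 4.576)² + (y + 11.023)² = 17.2120457893²
eq2: (x − 16.889)² + (y + 1.889)² = 25.7278789954²
eq3: (x + 14.057)² + (y − 20.089)² = 20.9323915271²
eq1−eq2, eq1−eq3 (x²,y² cancel):
  24.626·x + 18.268·y = -219.308900
  -37.266·x + 62.224·y = 316.810370
det = 24.626·62.224 − 18.268·-37.266 = 2213.103512
x = (-219.308900·62.224 − 18.268·316.810370) / 2213.103512 = -8.781229
y = (24.626·316.810370 − -219.308900·-37.266) / 2213.103512 = -0.167635

x=-8.781 y=-0.168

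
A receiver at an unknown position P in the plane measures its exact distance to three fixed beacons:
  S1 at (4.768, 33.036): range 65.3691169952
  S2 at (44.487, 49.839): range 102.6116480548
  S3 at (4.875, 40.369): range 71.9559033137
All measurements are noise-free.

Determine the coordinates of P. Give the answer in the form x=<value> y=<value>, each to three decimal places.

x=-26.223 y=-24.520

eq1: (x − 4.768)² + (y − 33.036)² = 65.3691169952²
eq2: (x − 44.487)² + (y − 49.839)² = 102.6116480548²
eq3: (x − 4.875)² + (y − 40.369)² = 71.9559033137²
eq1−eq2, eq1−eq3 (x²,y² cancel):
  79.438·x + 33.606·y = -2907.120890
  0.214·x + 14.666·y = -365.219899
det = 79.438·14.666 − 33.606·0.214 = 1157.846024
x = (-2907.120890·14.666 − 33.606·-365.219899) / 1157.846024 = -26.223051
y = (79.438·-365.219899 − -2907.120890·0.214) / 1157.846024 = -24.519853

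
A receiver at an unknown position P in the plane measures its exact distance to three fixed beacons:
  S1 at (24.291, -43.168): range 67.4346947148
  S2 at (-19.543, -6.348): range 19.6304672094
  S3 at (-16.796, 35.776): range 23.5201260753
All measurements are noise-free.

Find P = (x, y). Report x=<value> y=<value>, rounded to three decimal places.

x=-13.855 y=12.440

eq1: (x − 24.291)² + (y + 43.168)² = 67.4346947148²
eq2: (x + 19.543)² + (y + 6.348)² = 19.6304672094²
eq3: (x + 16.796)² + (y − 35.776)² = 23.5201260753²
eq3−eq2, eq3−eq1 (x²,y² cancel):
  -5.494·x − 84.248·y = -971.960751
  82.174·x − 157.888·y = -3102.740608
det = -5.494·-157.888 − -84.248·82.174 = 7790.431824
x = (-971.960751·-157.888 − -84.248·-3102.740608) / 7790.431824 = -13.855298
y = (-5.494·-3102.740608 − -971.960751·82.174) / 7790.431824 = 12.440435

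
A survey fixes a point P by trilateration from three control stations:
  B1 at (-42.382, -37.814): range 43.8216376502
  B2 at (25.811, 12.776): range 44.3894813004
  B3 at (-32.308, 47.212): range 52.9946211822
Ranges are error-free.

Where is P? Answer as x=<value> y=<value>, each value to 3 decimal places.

x=-15.644 y=-3.095

eq1: (x + 42.382)² + (y + 37.814)² = 43.8216376502²
eq2: (x − 25.811)² + (y − 12.776)² = 44.3894813004²
eq3: (x + 32.308)² + (y − 47.212)² = 52.9946211822²
eq2−eq1, eq2−eq3 (x²,y² cancel):
  -136.386·x − 101.180·y = 2446.788747
  -116.238·x + 68.872·y = 1605.342087
det = -136.386·68.872 − -101.180·-116.238 = -21154.137432
x = (2446.788747·68.872 − -101.180·1605.342087) / -21154.137432 = -15.644398
y = (-136.386·1605.342087 − 2446.788747·-116.238) / -21154.137432 = -3.094602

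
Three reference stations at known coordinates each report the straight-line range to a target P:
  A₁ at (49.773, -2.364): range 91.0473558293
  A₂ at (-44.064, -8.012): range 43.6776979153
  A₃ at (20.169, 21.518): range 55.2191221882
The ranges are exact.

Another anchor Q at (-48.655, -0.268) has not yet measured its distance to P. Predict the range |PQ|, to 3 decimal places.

37.802

eq1: (x − 49.773)² + (y + 2.364)² = 91.0473558293²
eq2: (x + 44.064)² + (y + 8.012)² = 43.6776979153²
eq3: (x − 20.169)² + (y − 21.518)² = 55.2191221882²
eq1−eq3, eq1−eq2 (x²,y² cancel):
  -59.208·x + 47.764·y = 3627.342408
  -187.674·x − 11.296·y = 5904.767923
det = -59.208·-11.296 − 47.764·-187.674 = 9632.874504
x = (3627.342408·-11.296 − 47.764·5904.767923) / 9632.874504 = -33.532026
y = (-59.208·5904.767923 − 3627.342408·-187.674) / 9632.874504 = 34.376900
|P − Q| = √((-33.532026 − -48.655)² + (34.376900 − -0.268)²) = 37.801765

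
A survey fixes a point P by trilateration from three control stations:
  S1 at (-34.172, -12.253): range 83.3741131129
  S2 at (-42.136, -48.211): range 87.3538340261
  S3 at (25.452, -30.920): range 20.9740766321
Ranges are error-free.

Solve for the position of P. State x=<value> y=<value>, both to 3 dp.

eq1: (x + 34.172)² + (y + 12.253)² = 83.3741131129²
eq2: (x + 42.136)² + (y + 48.211)² = 87.3538340261²
eq3: (x − 25.452)² + (y + 30.920)² = 20.9740766321²
eq2−eq1, eq2−eq3 (x²,y² cancel):
  15.928·x + 71.916·y = -2102.431842
  135.176·x + 34.582·y = 4694.888115
det = 15.928·34.582 − 71.916·135.176 = -9170.495120
x = (-2102.431842·34.582 − 71.916·4694.888115) / -9170.495120 = 44.746098
y = (15.928·4694.888115 − -2102.431842·135.176) / -9170.495120 = -39.144943

x=44.746 y=-39.145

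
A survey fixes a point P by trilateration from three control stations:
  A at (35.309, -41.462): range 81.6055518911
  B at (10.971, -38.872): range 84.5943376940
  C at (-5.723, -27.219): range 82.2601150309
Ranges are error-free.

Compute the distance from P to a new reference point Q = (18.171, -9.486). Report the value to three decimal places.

eq1: (x − 35.309)² + (y + 41.462)² = 81.6055518911²
eq2: (x − 10.971)² + (y + 38.872)² = 84.5943376940²
eq3: (x + 5.723)² + (y + 27.219)² = 82.2601150309²
eq2−eq3, eq2−eq1 (x²,y² cancel):
  -33.388·x + 23.306·y = -468.293090
  48.676·x − 5.180·y = 1831.163570
det = -33.388·-5.180 − 23.306·48.676 = -961.493016
x = (-468.293090·-5.180 − 23.306·1831.163570) / -961.493016 = 41.863372
y = (-33.388·1831.163570 − -468.293090·48.676) / -961.493016 = 39.879910
|P − Q| = √((41.863372 − 18.171)² + (39.879910 − -9.486)²) = 54.756932

54.757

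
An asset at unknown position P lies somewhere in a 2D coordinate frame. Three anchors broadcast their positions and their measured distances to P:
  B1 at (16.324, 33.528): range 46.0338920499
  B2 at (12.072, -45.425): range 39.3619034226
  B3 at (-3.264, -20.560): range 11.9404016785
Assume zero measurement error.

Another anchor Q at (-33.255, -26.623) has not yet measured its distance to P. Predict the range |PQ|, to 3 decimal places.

eq1: (x − 16.324)² + (y − 33.528)² = 46.0338920499²
eq2: (x − 12.072)² + (y + 45.425)² = 39.3619034226²
eq3: (x + 3.264)² + (y + 20.560)² = 11.9404016785²
eq1−eq3, eq1−eq2 (x²,y² cancel):
  -39.176·x − 108.176·y = 1019.313561
  -8.504·x − 157.906·y = 1388.323825
det = -39.176·-157.906 − -108.176·-8.504 = 5266.196752
x = (1019.313561·-157.906 − -108.176·1388.323825) / 5266.196752 = -2.045577
y = (-39.176·1388.323825 − 1019.313561·-8.504) / 5266.196752 = -8.681926
|P − Q| = √((-2.045577 − -33.255)² + (-8.681926 − -26.623)²) = 35.998753

35.999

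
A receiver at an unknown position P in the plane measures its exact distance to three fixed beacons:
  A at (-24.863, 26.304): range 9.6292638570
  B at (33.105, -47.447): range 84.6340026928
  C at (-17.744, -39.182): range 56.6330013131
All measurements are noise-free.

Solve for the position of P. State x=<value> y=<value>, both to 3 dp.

eq1: (x + 24.863)² + (y − 26.304)² = 9.6292638570²
eq2: (x − 33.105)² + (y + 47.447)² = 84.6340026928²
eq3: (x + 17.744)² + (y + 39.182)² = 56.6330013131²
eq3−eq2, eq3−eq1 (x²,y² cancel):
  101.698·x − 16.530·y = -2458.537400
  -14.238·x + 130.972·y = 2574.564640
det = 101.698·130.972 − -16.530·-14.238 = 13084.236316
x = (-2458.537400·130.972 − -16.530·2574.564640) / 13084.236316 = -21.357151
y = (101.698·2574.564640 − -2458.537400·-14.238) / 13084.236316 = 17.335625

x=-21.357 y=17.336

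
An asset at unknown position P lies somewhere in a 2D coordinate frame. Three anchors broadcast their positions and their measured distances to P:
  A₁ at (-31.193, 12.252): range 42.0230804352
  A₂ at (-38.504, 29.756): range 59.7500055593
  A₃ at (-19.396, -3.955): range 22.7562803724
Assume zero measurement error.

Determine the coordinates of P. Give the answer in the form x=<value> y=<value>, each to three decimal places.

x=-0.099 y=-16.017

eq1: (x + 31.193)² + (y − 12.252)² = 42.0230804352²
eq2: (x + 38.504)² + (y − 29.756)² = 59.7500055593²
eq3: (x + 19.396)² + (y + 3.955)² = 22.7562803724²
eq2−eq1, eq2−eq3 (x²,y² cancel):
  14.622·x − 35.008·y = 559.261076
  38.216·x − 67.422·y = 1076.084157
det = 14.622·-67.422 − -35.008·38.216 = 352.021244
x = (559.261076·-67.422 − -35.008·1076.084157) / 352.021244 = -0.099273
y = (14.622·1076.084157 − 559.261076·38.216) / 352.021244 = -16.016700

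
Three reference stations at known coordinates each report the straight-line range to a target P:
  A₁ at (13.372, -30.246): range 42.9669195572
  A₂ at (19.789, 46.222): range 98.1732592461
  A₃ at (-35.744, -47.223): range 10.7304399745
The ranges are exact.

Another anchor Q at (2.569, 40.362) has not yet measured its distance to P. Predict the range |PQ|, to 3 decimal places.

eq1: (x − 13.372)² + (y + 30.246)² = 42.9669195572²
eq2: (x − 19.789)² + (y − 46.222)² = 98.1732592461²
eq3: (x + 35.744)² + (y + 47.223)² = 10.7304399745²
eq1−eq3, eq1−eq2 (x²,y² cancel):
  -98.232·x − 33.954·y = 4145.028199
  12.834·x + 152.936·y = -6357.385750
det = -98.232·152.936 − -33.954·12.834 = -14587.443516
x = (4145.028199·152.936 − -33.954·-6357.385750) / -14587.443516 = -28.659261
y = (-98.232·-6357.385750 − 4145.028199·12.834) / -14587.443516 = -39.163917
|P − Q| = √((-28.659261 − 2.569)² + (-39.163917 − 40.362)²) = 85.437555

85.438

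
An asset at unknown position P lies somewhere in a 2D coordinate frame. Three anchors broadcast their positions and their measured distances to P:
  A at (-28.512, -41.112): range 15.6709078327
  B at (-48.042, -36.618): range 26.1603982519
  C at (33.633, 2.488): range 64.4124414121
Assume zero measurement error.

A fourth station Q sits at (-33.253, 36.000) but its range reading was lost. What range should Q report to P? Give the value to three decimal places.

62.746

eq1: (x + 28.512)² + (y + 41.112)² = 15.6709078327²
eq2: (x + 48.042)² + (y + 36.618)² = 26.1603982519²
eq3: (x − 33.633)² + (y − 2.488)² = 64.4124414121²
eq2−eq3, eq2−eq1 (x²,y² cancel):
  163.350·x + 78.212·y = -5976.139027
  39.060·x − 8.988·y = -706.991916
det = 163.350·-8.988 − 78.212·39.060 = -4523.150520
x = (-5976.139027·-8.988 − 78.212·-706.991916) / -4523.150520 = -24.100191
y = (163.350·-706.991916 − -5976.139027·39.060) / -4523.150520 = -26.074936
|P − Q| = √((-24.100191 − -33.253)² + (-26.074936 − 36.000)²) = 62.746088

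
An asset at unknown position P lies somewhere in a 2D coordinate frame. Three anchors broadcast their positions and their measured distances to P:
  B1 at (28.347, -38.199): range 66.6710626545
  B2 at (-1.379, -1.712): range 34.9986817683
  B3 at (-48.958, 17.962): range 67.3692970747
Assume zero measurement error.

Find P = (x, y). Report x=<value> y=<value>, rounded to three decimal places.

eq1: (x − 28.347)² + (y + 38.199)² = 66.6710626545²
eq2: (x + 1.379)² + (y + 1.712)² = 34.9986817683²
eq3: (x + 48.958)² + (y − 17.962)² = 67.3692970747²
eq3−eq1, eq3−eq2 (x²,y² cancel):
  154.610·x − 112.322·y = -363.211605
  95.158·x − 39.348·y = 599.027840
det = 154.610·-39.348 − -112.322·95.158 = 4604.742596
x = (-363.211605·-39.348 − -112.322·599.027840) / 4604.742596 = 17.715573
y = (154.610·599.027840 − -363.211605·95.158) / 4604.742596 = 27.618956

x=17.716 y=27.619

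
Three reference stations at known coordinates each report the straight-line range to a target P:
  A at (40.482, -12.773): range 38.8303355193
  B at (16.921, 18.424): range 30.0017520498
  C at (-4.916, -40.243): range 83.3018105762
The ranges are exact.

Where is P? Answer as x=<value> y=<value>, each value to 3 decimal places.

eq1: (x − 40.482)² + (y + 12.773)² = 38.8303355193²
eq2: (x − 16.921)² + (y − 18.424)² = 30.0017520498²
eq3: (x + 4.916)² + (y + 40.243)² = 83.3018105762²
eq3−eq2, eq3−eq1 (x²,y² cancel):
  43.674·x + 117.334·y = 5021.184431
  90.796·x + 54.940·y = 5589.672437
det = 43.674·54.940 − 117.334·90.796 = -8254.008304
x = (5021.184431·54.940 − 117.334·5589.672437) / -8254.008304 = 46.037602
y = (43.674·5589.672437 − 5021.184431·90.796) / -8254.008304 = 25.657850

x=46.038 y=25.658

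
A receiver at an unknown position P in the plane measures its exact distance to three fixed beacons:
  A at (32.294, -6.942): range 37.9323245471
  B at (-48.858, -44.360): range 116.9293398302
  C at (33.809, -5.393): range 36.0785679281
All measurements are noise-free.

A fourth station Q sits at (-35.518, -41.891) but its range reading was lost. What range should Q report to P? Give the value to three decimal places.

105.258

eq1: (x − 32.294)² + (y + 6.942)² = 37.9323245471²
eq2: (x + 48.858)² + (y + 44.360)² = 116.9293398302²
eq3: (x − 33.809)² + (y + 5.393)² = 36.0785679281²
eq3−eq2, eq3−eq1 (x²,y² cancel):
  -165.334·x − 77.934·y = -9188.026615
  -3.030·x − 3.098·y = -218.237312
det = -165.334·-3.098 − -77.934·-3.030 = 276.064712
x = (-9188.026615·-3.098 − -77.934·-218.237312) / 276.064712 = 41.498965
y = (-165.334·-218.237312 − -9188.026615·-3.030) / 276.064712 = 29.856504
|P − Q| = √((41.498965 − -35.518)² + (29.856504 − -41.891)²) = 105.258335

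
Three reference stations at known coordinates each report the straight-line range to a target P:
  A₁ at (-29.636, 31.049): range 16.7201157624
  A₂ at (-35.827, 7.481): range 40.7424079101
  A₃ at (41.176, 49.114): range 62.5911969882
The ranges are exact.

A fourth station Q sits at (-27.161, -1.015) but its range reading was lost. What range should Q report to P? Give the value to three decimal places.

eq1: (x + 29.636)² + (y − 31.049)² = 16.7201157624²
eq2: (x + 35.827)² + (y − 7.481)² = 40.7424079101²
eq3: (x − 41.176)² + (y − 49.114)² = 62.5911969882²
eq1−eq2, eq1−eq3 (x²,y² cancel):
  -12.382·x − 47.136·y = -1883.175138
  141.624·x + 36.130·y = -1372.780594
det = -12.382·36.130 − -47.136·141.624 = 6228.227204
x = (-1883.175138·36.130 − -47.136·-1372.780594) / 6228.227204 = -21.313690
y = (-12.382·-1372.780594 − -1883.175138·141.624) / 6228.227204 = 45.550773
|P − Q| = √((-21.313690 − -27.161)² + (45.550773 − -1.015)²) = 46.931464

46.931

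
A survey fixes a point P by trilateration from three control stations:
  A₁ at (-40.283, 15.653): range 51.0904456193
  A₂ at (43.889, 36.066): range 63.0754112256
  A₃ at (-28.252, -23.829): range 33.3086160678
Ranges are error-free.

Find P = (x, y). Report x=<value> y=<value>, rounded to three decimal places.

x=2.807 y=-11.796

eq1: (x + 40.283)² + (y − 15.653)² = 51.0904456193²
eq2: (x − 43.889)² + (y − 36.066)² = 63.0754112256²
eq3: (x + 28.252)² + (y + 23.829)² = 33.3086160678²
eq1−eq2, eq1−eq3 (x²,y² cancel):
  168.344·x + 40.826·y = -9.009689
  24.062·x − 78.964·y = 999.029976
det = 168.344·-78.964 − 40.826·24.062 = -14275.470828
x = (-9.009689·-78.964 − 40.826·999.029976) / -14275.470828 = 2.807260
y = (168.344·999.029976 − -9.009689·24.062) / -14275.470828 = -11.796283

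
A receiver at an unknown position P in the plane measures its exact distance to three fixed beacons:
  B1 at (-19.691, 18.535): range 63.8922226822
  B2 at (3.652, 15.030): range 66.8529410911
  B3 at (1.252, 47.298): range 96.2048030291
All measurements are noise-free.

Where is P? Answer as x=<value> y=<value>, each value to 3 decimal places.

eq1: (x + 19.691)² + (y − 18.535)² = 63.8922226822²
eq2: (x − 3.652)² + (y − 15.030)² = 66.8529410911²
eq3: (x − 1.252)² + (y − 47.298)² = 96.2048030291²
eq1−eq2, eq1−eq3 (x²,y² cancel):
  46.686·x − 7.010·y = -879.143315
  41.886·x + 57.526·y = -3665.761405
det = 46.686·57.526 − -7.010·41.886 = 2979.279696
x = (-879.143315·57.526 − -7.010·-3665.761405) / 2979.279696 = -25.600344
y = (46.686·-3665.761405 − -879.143315·41.886) / 2979.279696 = -45.083360

x=-25.600 y=-45.083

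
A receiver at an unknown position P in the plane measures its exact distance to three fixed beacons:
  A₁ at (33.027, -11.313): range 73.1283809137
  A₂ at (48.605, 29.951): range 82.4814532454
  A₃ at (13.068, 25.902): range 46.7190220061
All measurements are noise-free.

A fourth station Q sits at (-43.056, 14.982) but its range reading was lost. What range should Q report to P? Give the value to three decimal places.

eq1: (x − 33.027)² + (y + 11.313)² = 73.1283809137²
eq2: (x − 48.605)² + (y − 29.951)² = 82.4814532454²
eq3: (x − 13.068)² + (y − 25.902)² = 46.7190220061²
eq3−eq1, eq3−eq2 (x²,y² cancel):
  39.918·x − 74.430·y = -2788.012608
  71.074·x + 8.098·y = -2202.700914
det = 39.918·8.098 − -74.430·71.074 = 5613.293784
x = (-2788.012608·8.098 − -74.430·-2202.700914) / 5613.293784 = -33.229038
y = (39.918·-2202.700914 − -2788.012608·71.074) / 5613.293784 = 19.636919
|P − Q| = √((-33.229038 − -43.056)² + (19.636919 − 14.982)²) = 10.873704

10.874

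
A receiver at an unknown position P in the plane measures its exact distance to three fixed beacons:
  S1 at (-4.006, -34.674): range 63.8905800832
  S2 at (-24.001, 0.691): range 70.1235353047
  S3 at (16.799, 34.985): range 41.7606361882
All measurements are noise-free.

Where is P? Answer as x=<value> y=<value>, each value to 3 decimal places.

eq1: (x + 4.006)² + (y + 34.674)² = 63.8905800832²
eq2: (x + 24.001)² + (y − 0.691)² = 70.1235353047²
eq3: (x − 16.799)² + (y − 34.985)² = 41.7606361882²
eq1−eq3, eq1−eq2 (x²,y² cancel):
  41.610·x + 139.318·y = 2625.877803
  -39.990·x + 70.730·y = -1477.112810
det = 41.610·70.730 − 139.318·-39.990 = 8514.402120
x = (2625.877803·70.730 − 139.318·-1477.112810) / 8514.402120 = 45.982881
y = (41.610·-1477.112810 − 2625.877803·-39.990) / 8514.402120 = 5.114415

x=45.983 y=5.114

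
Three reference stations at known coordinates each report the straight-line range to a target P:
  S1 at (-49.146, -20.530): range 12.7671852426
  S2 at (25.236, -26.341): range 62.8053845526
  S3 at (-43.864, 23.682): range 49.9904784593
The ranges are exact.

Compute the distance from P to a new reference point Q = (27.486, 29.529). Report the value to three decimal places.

eq1: (x + 49.146)² + (y + 20.530)² = 12.7671852426²
eq2: (x − 25.236)² + (y + 26.341)² = 62.8053845526²
eq3: (x + 43.864)² + (y − 23.682)² = 49.9904784593²
eq1−eq2, eq1−eq3 (x²,y² cancel):
  148.764·x − 11.622·y = -5287.621549
  10.564·x + 88.424·y = -2687.969514
det = 148.764·88.424 − -11.622·10.564 = 13277.082744
x = (-5287.621549·88.424 − -11.622·-2687.969514) / 13277.082744 = -37.567908
y = (148.764·-2687.969514 − -5287.621549·10.564) / 13277.082744 = -25.910410
|P − Q| = √((-37.567908 − 27.486)² + (-25.910410 − 29.529)²) = 85.472447

85.472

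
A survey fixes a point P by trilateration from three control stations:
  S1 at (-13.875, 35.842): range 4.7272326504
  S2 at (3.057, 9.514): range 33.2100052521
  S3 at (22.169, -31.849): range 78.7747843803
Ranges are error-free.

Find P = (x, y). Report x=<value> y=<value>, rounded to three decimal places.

x=-11.006 y=39.599

eq1: (x + 13.875)² + (y − 35.842)² = 4.7272326504²
eq2: (x − 3.057)² + (y − 9.514)² = 33.2100052521²
eq3: (x − 22.169)² + (y + 31.849)² = 78.7747843803²
eq2−eq1, eq2−eq3 (x²,y² cancel):
  -33.864·x + 52.656·y = 2457.860864
  38.224·x − 82.726·y = -3696.600288
det = -33.864·-82.726 − 52.656·38.224 = 788.710320
x = (2457.860864·-82.726 − 52.656·-3696.600288) / 788.710320 = -11.006339
y = (-33.864·-3696.600288 − 2457.860864·38.224) / 788.710320 = 39.599328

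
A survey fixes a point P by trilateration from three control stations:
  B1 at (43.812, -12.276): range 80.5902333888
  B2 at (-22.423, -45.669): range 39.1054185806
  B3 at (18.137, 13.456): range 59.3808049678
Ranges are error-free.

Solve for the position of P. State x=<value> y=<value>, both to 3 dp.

eq1: (x − 43.812)² + (y + 12.276)² = 80.5902333888²
eq2: (x + 22.423)² + (y + 45.669)² = 39.1054185806²
eq3: (x − 18.137)² + (y − 13.456)² = 59.3808049678²
eq3−eq2, eq3−eq1 (x²,y² cancel):
  -81.120·x − 118.250·y = 4075.280021
  51.350·x − 51.464·y = -1408.528904
det = -81.120·-51.464 − -118.250·51.350 = 10246.897180
x = (4075.280021·-51.464 − -118.250·-1408.528904) / 10246.897180 = -36.722214
y = (-81.120·-1408.528904 − 4075.280021·51.350) / 10246.897180 = -9.271662

x=-36.722 y=-9.272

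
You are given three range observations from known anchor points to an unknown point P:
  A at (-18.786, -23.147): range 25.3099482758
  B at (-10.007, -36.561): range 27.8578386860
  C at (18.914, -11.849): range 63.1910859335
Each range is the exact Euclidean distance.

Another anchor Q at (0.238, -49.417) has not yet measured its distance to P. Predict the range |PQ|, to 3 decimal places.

eq1: (x + 18.786)² + (y + 23.147)² = 25.3099482758²
eq2: (x + 10.007)² + (y + 36.561)² = 27.8578386860²
eq3: (x − 18.914)² + (y + 11.849)² = 63.1910859335²
eq1−eq3, eq1−eq2 (x²,y² cancel):
  75.400·x + 22.596·y = -3743.079068
  17.558·x − 26.828·y = 412.683670
det = 75.400·-26.828 − 22.596·17.558 = -2419.571768
x = (-3743.079068·-26.828 − 22.596·412.683670) / -2419.571768 = -37.648945
y = (75.400·412.683670 − -3743.079068·17.558) / -2419.571768 = -40.022508
|P − Q| = √((-37.648945 − 0.238)² + (-40.022508 − -49.417)²) = 39.034307

39.034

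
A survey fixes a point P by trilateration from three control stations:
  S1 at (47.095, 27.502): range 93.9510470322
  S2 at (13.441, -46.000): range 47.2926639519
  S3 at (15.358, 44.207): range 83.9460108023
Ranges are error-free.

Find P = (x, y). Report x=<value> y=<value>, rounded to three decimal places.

eq1: (x − 47.095)² + (y − 27.502)² = 93.9510470322²
eq2: (x − 13.441)² + (y + 46.000)² = 47.2926639519²
eq3: (x − 15.358)² + (y − 44.207)² = 83.9460108023²
eq3−eq2, eq3−eq1 (x²,y² cancel):
  -3.834·x − 180.414·y = 4916.870134
  63.474·x − 33.410·y = -995.694493
det = -3.834·-33.410 − -180.414·63.474 = 11579.692176
x = (4916.870134·-33.410 − -180.414·-995.694493) / 11579.692176 = -29.699395
y = (-3.834·-995.694493 − 4916.870134·63.474) / 11579.692176 = -26.622117

x=-29.699 y=-26.622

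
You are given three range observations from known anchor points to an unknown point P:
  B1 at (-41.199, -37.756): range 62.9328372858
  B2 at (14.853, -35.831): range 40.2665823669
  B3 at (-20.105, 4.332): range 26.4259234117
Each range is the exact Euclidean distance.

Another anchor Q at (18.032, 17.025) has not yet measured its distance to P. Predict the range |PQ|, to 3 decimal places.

eq1: (x + 41.199)² + (y + 37.756)² = 62.9328372858²
eq2: (x − 14.853)² + (y + 35.831)² = 40.2665823669²
eq3: (x + 20.105)² + (y − 4.332)² = 26.4259234117²
eq2−eq1, eq2−eq3 (x²,y² cancel):
  -112.104·x − 3.850·y = -720.743386
  -69.916·x + 80.326·y = -158.426694
det = -112.104·80.326 − -3.850·-69.916 = -9274.042504
x = (-720.743386·80.326 − -3.850·-158.426694) / -9274.042504 = 6.308401
y = (-112.104·-158.426694 − -720.743386·-69.916) / -9274.042504 = 3.518555
|P − Q| = √((6.308401 − 18.032)² + (3.518555 − 17.025)²) = 17.884821

17.885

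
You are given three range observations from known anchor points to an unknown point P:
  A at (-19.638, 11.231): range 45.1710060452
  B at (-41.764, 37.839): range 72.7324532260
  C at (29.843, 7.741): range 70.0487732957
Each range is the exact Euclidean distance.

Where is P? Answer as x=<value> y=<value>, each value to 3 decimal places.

x=-26.884 y=-33.355

eq1: (x + 19.638)² + (y − 11.231)² = 45.1710060452²
eq2: (x + 41.764)² + (y − 37.839)² = 72.7324532260²
eq3: (x − 29.843)² + (y − 7.741)² = 70.0487732957²
eq3−eq1, eq3−eq2 (x²,y² cancel):
  -98.962·x + 6.980·y = 2427.669528
  -143.214·x + 60.196·y = 1842.314775
det = -98.962·60.196 − 6.980·-143.214 = -4957.482832
x = (2427.669528·60.196 − 6.980·1842.314775) / -4957.482832 = -26.883933
y = (-98.962·1842.314775 − 2427.669528·-143.214) / -4957.482832 = -33.355054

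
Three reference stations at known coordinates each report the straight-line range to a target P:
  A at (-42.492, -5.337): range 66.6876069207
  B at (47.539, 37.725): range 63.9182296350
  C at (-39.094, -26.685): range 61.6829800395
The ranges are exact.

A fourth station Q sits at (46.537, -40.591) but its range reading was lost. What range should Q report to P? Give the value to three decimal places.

31.136

eq1: (x + 42.492)² + (y + 5.337)² = 66.6876069207²
eq2: (x − 47.539)² + (y − 37.725)² = 63.9182296350²
eq3: (x + 39.094)² + (y + 26.685)² = 61.6829800395²
eq3−eq2, eq3−eq1 (x²,y² cancel):
  173.266·x + 128.820·y = 1161.952032
  -6.796·x + 42.696·y = -1048.823318
det = 173.266·42.696 − 128.820·-6.796 = 8273.225856
x = (1161.952032·42.696 − 128.820·-1048.823318) / 8273.225856 = 22.327461
y = (173.266·-1048.823318 − 1161.952032·-6.796) / 8273.225856 = -21.011006
|P − Q| = √((22.327461 − 46.537)² + (-21.011006 − -40.591)²) = 31.136441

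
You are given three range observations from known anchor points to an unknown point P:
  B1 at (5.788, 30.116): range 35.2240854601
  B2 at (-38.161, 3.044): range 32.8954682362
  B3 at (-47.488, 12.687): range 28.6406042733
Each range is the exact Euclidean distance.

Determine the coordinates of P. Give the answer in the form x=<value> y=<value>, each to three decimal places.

eq1: (x − 5.788)² + (y − 30.116)² = 35.2240854601²
eq2: (x + 38.161)² + (y − 3.044)² = 32.8954682362²
eq3: (x + 47.488)² + (y − 12.687)² = 28.6406042733²
eq3−eq1, eq3−eq2 (x²,y² cancel):
  106.552·x + 34.858·y = -1896.047696
  18.654·x − 19.286·y = -1212.369873
det = 106.552·-19.286 − 34.858·18.654 = -2705.203004
x = (-1896.047696·-19.286 − 34.858·-1212.369873) / -2705.203004 = -29.139390
y = (106.552·-1212.369873 − -1896.047696·18.654) / -2705.203004 = 34.678196

x=-29.139 y=34.678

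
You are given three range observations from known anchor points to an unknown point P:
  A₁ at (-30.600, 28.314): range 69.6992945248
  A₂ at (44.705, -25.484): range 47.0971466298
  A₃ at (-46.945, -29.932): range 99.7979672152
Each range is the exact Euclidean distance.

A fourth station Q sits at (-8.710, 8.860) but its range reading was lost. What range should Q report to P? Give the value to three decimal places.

eq1: (x + 30.600)² + (y − 28.314)² = 69.6992945248²
eq2: (x − 44.705)² + (y + 25.484)² = 47.0971466298²
eq3: (x + 46.945)² + (y + 29.932)² = 99.7979672152²
eq3−eq2, eq3−eq1 (x²,y² cancel):
  183.300·x + 8.896·y = 7289.706672
  32.690·x + 116.492·y = 3739.927550
det = 183.300·116.492 − 8.896·32.690 = 21062.173360
x = (7289.706672·116.492 − 8.896·3739.927550) / 21062.173360 = 38.738743
y = (183.300·3739.927550 − 7289.706672·32.690) / 21062.173360 = 21.233716
|P − Q| = √((38.738743 − -8.710)² + (21.233716 − 8.860)²) = 49.035620

49.036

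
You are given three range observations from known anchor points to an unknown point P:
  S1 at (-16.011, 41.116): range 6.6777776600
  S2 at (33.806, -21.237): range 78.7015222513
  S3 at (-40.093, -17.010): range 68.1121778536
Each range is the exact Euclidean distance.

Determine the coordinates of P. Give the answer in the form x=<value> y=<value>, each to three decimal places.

x=-10.045 y=44.116

eq1: (x + 16.011)² + (y − 41.116)² = 6.6777776600²
eq2: (x − 33.806)² + (y + 21.237)² = 78.7015222513²
eq3: (x + 40.093)² + (y + 17.010)² = 68.1121778536²
eq1−eq2, eq1−eq3 (x²,y² cancel):
  99.634·x − 124.706·y = -6502.358662
  -48.164·x − 116.252·y = -4644.764885
det = 99.634·-116.252 − -124.706·-48.164 = -17588.991552
x = (-6502.358662·-116.252 − -124.706·-4644.764885) / -17588.991552 = -10.045041
y = (99.634·-4644.764885 − -6502.358662·-48.164) / -17588.991552 = 44.116009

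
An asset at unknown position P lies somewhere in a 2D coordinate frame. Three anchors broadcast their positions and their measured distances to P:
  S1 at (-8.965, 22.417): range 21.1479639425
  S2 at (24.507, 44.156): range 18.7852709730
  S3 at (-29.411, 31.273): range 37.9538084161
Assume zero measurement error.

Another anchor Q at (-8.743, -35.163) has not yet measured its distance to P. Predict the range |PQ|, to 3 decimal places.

71.721

eq1: (x + 8.965)² + (y − 22.417)² = 21.1479639425²
eq2: (x − 24.507)² + (y − 44.156)² = 18.7852709730²
eq3: (x + 29.411)² + (y − 31.273)² = 37.9538084161²
eq3−eq1, eq3−eq2 (x²,y² cancel):
  40.892·x − 17.712·y = -266.859142
  107.836·x + 25.766·y = 1794.943103
det = 40.892·25.766 − -17.712·107.836 = 2963.614504
x = (-266.859142·25.766 − -17.712·1794.943103) / 2963.614504 = 8.407348
y = (40.892·1794.943103 − -266.859142·107.836) / 2963.614504 = 34.476763
|P − Q| = √((8.407348 − -8.743)² + (34.476763 − -35.163)²) = 71.720507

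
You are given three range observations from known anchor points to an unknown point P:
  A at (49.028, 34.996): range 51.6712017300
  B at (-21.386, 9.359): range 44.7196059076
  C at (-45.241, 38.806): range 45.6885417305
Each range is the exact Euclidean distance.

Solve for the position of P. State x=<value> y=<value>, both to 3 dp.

x=-0.707 y=49.010

eq1: (x − 49.028)² + (y − 34.996)² = 51.6712017300²
eq2: (x + 21.386)² + (y − 9.359)² = 44.7196059076²
eq3: (x + 45.241)² + (y − 38.806)² = 45.6885417305²
eq1−eq3, eq1−eq2 (x²,y² cancel):
  -188.538·x + 7.620·y = 506.659160
  -140.828·x − 51.274·y = -2413.442987
det = -188.538·-51.274 − 7.620·-140.828 = 10740.206772
x = (506.659160·-51.274 − 7.620·-2413.442987) / 10740.206772 = -0.706505
y = (-188.538·-2413.442987 − 506.659160·-140.828) / 10740.206772 = 49.009998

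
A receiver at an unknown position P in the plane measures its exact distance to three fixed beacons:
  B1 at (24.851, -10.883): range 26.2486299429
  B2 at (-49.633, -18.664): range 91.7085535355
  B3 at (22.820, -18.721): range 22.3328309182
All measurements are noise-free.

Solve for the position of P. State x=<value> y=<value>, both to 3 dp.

x=41.182 y=-31.432

eq1: (x − 24.851)² + (y + 10.883)² = 26.2486299429²
eq2: (x + 49.633)² + (y + 18.664)² = 91.7085535355²
eq3: (x − 22.820)² + (y + 18.721)² = 22.3328309182²
eq2−eq1, eq2−eq3 (x²,y² cancel):
  148.968·x + 15.562·y = 5645.700523
  144.906·x − 0.114·y = 5971.152111
det = 148.968·-0.114 − 15.562·144.906 = -2272.009524
x = (5645.700523·-0.114 − 15.562·5971.152111) / -2272.009524 = 41.182345
y = (148.968·5971.152111 − 5645.700523·144.906) / -2272.009524 = -31.432398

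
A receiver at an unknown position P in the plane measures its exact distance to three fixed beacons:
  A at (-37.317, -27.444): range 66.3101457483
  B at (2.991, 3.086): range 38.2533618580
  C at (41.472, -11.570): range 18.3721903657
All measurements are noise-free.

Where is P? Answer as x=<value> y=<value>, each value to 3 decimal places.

x=28.949 y=-25.012

eq1: (x + 37.317)² + (y + 27.444)² = 66.3101457483²
eq2: (x − 2.991)² + (y − 3.086)² = 38.2533618580²
eq3: (x − 41.472)² + (y + 11.570)² = 18.3721903657²
eq2−eq3, eq2−eq1 (x²,y² cancel):
  76.962·x − 29.312·y = 2961.104522
  -80.616·x − 61.060·y = -806.453588
det = 76.962·-61.060 − -29.312·-80.616 = -7062.315912
x = (2961.104522·-61.060 − -29.312·-806.453588) / -7062.315912 = 28.948551
y = (76.962·-806.453588 − 2961.104522·-80.616) / -7062.315912 = -25.012492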